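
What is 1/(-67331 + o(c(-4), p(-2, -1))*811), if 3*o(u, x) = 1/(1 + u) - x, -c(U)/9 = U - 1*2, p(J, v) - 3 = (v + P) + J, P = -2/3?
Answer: -495/33237202 ≈ -1.4893e-5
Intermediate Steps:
P = -2/3 (P = -2*1/3 = -2/3 ≈ -0.66667)
p(J, v) = 7/3 + J + v (p(J, v) = 3 + ((v - 2/3) + J) = 3 + ((-2/3 + v) + J) = 3 + (-2/3 + J + v) = 7/3 + J + v)
c(U) = 18 - 9*U (c(U) = -9*(U - 1*2) = -9*(U - 2) = -9*(-2 + U) = 18 - 9*U)
o(u, x) = -x/3 + 1/(3*(1 + u)) (o(u, x) = (1/(1 + u) - x)/3 = -x/3 + 1/(3*(1 + u)))
1/(-67331 + o(c(-4), p(-2, -1))*811) = 1/(-67331 + ((1 - (7/3 - 2 - 1) - (18 - 9*(-4))*(7/3 - 2 - 1))/(3*(1 + (18 - 9*(-4)))))*811) = 1/(-67331 + ((1 - 1*(-2/3) - 1*(18 + 36)*(-2/3))/(3*(1 + (18 + 36))))*811) = 1/(-67331 + ((1 + 2/3 - 1*54*(-2/3))/(3*(1 + 54)))*811) = 1/(-67331 + ((1/3)*(1 + 2/3 + 36)/55)*811) = 1/(-67331 + ((1/3)*(1/55)*(113/3))*811) = 1/(-67331 + (113/495)*811) = 1/(-67331 + 91643/495) = 1/(-33237202/495) = -495/33237202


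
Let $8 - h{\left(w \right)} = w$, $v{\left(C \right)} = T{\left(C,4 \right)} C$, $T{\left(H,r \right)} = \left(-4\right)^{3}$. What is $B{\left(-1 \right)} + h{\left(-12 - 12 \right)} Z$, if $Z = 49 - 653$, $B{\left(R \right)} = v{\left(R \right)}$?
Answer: $-19264$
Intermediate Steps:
$T{\left(H,r \right)} = -64$
$v{\left(C \right)} = - 64 C$
$h{\left(w \right)} = 8 - w$
$B{\left(R \right)} = - 64 R$
$Z = -604$
$B{\left(-1 \right)} + h{\left(-12 - 12 \right)} Z = \left(-64\right) \left(-1\right) + \left(8 - \left(-12 - 12\right)\right) \left(-604\right) = 64 + \left(8 - \left(-12 - 12\right)\right) \left(-604\right) = 64 + \left(8 - -24\right) \left(-604\right) = 64 + \left(8 + 24\right) \left(-604\right) = 64 + 32 \left(-604\right) = 64 - 19328 = -19264$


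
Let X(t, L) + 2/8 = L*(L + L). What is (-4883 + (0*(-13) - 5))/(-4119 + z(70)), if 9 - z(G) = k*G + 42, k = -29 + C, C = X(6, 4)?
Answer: 9776/8689 ≈ 1.1251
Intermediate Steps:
X(t, L) = -1/4 + 2*L**2 (X(t, L) = -1/4 + L*(L + L) = -1/4 + L*(2*L) = -1/4 + 2*L**2)
C = 127/4 (C = -1/4 + 2*4**2 = -1/4 + 2*16 = -1/4 + 32 = 127/4 ≈ 31.750)
k = 11/4 (k = -29 + 127/4 = 11/4 ≈ 2.7500)
z(G) = -33 - 11*G/4 (z(G) = 9 - (11*G/4 + 42) = 9 - (42 + 11*G/4) = 9 + (-42 - 11*G/4) = -33 - 11*G/4)
(-4883 + (0*(-13) - 5))/(-4119 + z(70)) = (-4883 + (0*(-13) - 5))/(-4119 + (-33 - 11/4*70)) = (-4883 + (0 - 5))/(-4119 + (-33 - 385/2)) = (-4883 - 5)/(-4119 - 451/2) = -4888/(-8689/2) = -4888*(-2/8689) = 9776/8689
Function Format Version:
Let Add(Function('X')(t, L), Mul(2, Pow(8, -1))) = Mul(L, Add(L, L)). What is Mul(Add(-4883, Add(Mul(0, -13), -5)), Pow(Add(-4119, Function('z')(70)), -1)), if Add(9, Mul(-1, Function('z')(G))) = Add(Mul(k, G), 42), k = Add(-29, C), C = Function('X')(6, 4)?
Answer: Rational(9776, 8689) ≈ 1.1251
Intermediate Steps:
Function('X')(t, L) = Add(Rational(-1, 4), Mul(2, Pow(L, 2))) (Function('X')(t, L) = Add(Rational(-1, 4), Mul(L, Add(L, L))) = Add(Rational(-1, 4), Mul(L, Mul(2, L))) = Add(Rational(-1, 4), Mul(2, Pow(L, 2))))
C = Rational(127, 4) (C = Add(Rational(-1, 4), Mul(2, Pow(4, 2))) = Add(Rational(-1, 4), Mul(2, 16)) = Add(Rational(-1, 4), 32) = Rational(127, 4) ≈ 31.750)
k = Rational(11, 4) (k = Add(-29, Rational(127, 4)) = Rational(11, 4) ≈ 2.7500)
Function('z')(G) = Add(-33, Mul(Rational(-11, 4), G)) (Function('z')(G) = Add(9, Mul(-1, Add(Mul(Rational(11, 4), G), 42))) = Add(9, Mul(-1, Add(42, Mul(Rational(11, 4), G)))) = Add(9, Add(-42, Mul(Rational(-11, 4), G))) = Add(-33, Mul(Rational(-11, 4), G)))
Mul(Add(-4883, Add(Mul(0, -13), -5)), Pow(Add(-4119, Function('z')(70)), -1)) = Mul(Add(-4883, Add(Mul(0, -13), -5)), Pow(Add(-4119, Add(-33, Mul(Rational(-11, 4), 70))), -1)) = Mul(Add(-4883, Add(0, -5)), Pow(Add(-4119, Add(-33, Rational(-385, 2))), -1)) = Mul(Add(-4883, -5), Pow(Add(-4119, Rational(-451, 2)), -1)) = Mul(-4888, Pow(Rational(-8689, 2), -1)) = Mul(-4888, Rational(-2, 8689)) = Rational(9776, 8689)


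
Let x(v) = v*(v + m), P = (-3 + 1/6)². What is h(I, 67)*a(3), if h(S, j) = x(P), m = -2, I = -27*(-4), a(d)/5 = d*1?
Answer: 313565/432 ≈ 725.84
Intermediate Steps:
a(d) = 5*d (a(d) = 5*(d*1) = 5*d)
P = 289/36 (P = (-3 + ⅙)² = (-17/6)² = 289/36 ≈ 8.0278)
I = 108
x(v) = v*(-2 + v) (x(v) = v*(v - 2) = v*(-2 + v))
h(S, j) = 62713/1296 (h(S, j) = 289*(-2 + 289/36)/36 = (289/36)*(217/36) = 62713/1296)
h(I, 67)*a(3) = 62713*(5*3)/1296 = (62713/1296)*15 = 313565/432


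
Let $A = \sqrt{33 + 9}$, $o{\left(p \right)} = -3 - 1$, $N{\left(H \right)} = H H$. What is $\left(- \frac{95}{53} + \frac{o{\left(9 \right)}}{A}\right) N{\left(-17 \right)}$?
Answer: $- \frac{27455}{53} - \frac{578 \sqrt{42}}{21} \approx -696.39$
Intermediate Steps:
$N{\left(H \right)} = H^{2}$
$o{\left(p \right)} = -4$ ($o{\left(p \right)} = -3 - 1 = -4$)
$A = \sqrt{42} \approx 6.4807$
$\left(- \frac{95}{53} + \frac{o{\left(9 \right)}}{A}\right) N{\left(-17 \right)} = \left(- \frac{95}{53} - \frac{4}{\sqrt{42}}\right) \left(-17\right)^{2} = \left(\left(-95\right) \frac{1}{53} - 4 \frac{\sqrt{42}}{42}\right) 289 = \left(- \frac{95}{53} - \frac{2 \sqrt{42}}{21}\right) 289 = - \frac{27455}{53} - \frac{578 \sqrt{42}}{21}$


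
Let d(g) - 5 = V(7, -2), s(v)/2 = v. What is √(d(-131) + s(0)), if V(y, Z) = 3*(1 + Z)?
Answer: √2 ≈ 1.4142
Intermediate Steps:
V(y, Z) = 3 + 3*Z
s(v) = 2*v
d(g) = 2 (d(g) = 5 + (3 + 3*(-2)) = 5 + (3 - 6) = 5 - 3 = 2)
√(d(-131) + s(0)) = √(2 + 2*0) = √(2 + 0) = √2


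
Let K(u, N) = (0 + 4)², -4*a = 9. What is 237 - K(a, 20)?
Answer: 221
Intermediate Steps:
a = -9/4 (a = -¼*9 = -9/4 ≈ -2.2500)
K(u, N) = 16 (K(u, N) = 4² = 16)
237 - K(a, 20) = 237 - 1*16 = 237 - 16 = 221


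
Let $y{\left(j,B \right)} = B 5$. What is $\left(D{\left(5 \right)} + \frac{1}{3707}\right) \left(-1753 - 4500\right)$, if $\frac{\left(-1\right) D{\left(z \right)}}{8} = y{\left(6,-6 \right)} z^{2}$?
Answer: $- \frac{139079232253}{3707} \approx -3.7518 \cdot 10^{7}$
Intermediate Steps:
$y{\left(j,B \right)} = 5 B$
$D{\left(z \right)} = 240 z^{2}$ ($D{\left(z \right)} = - 8 \cdot 5 \left(-6\right) z^{2} = - 8 \left(- 30 z^{2}\right) = 240 z^{2}$)
$\left(D{\left(5 \right)} + \frac{1}{3707}\right) \left(-1753 - 4500\right) = \left(240 \cdot 5^{2} + \frac{1}{3707}\right) \left(-1753 - 4500\right) = \left(240 \cdot 25 + \frac{1}{3707}\right) \left(-6253\right) = \left(6000 + \frac{1}{3707}\right) \left(-6253\right) = \frac{22242001}{3707} \left(-6253\right) = - \frac{139079232253}{3707}$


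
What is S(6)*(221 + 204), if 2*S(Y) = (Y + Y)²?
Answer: 30600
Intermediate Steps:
S(Y) = 2*Y² (S(Y) = (Y + Y)²/2 = (2*Y)²/2 = (4*Y²)/2 = 2*Y²)
S(6)*(221 + 204) = (2*6²)*(221 + 204) = (2*36)*425 = 72*425 = 30600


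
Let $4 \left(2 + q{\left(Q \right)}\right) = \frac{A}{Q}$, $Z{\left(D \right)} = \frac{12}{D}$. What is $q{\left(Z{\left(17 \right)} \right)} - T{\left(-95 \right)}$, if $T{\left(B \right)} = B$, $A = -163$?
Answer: $\frac{1693}{48} \approx 35.271$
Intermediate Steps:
$q{\left(Q \right)} = -2 - \frac{163}{4 Q}$ ($q{\left(Q \right)} = -2 + \frac{\left(-163\right) \frac{1}{Q}}{4} = -2 - \frac{163}{4 Q}$)
$q{\left(Z{\left(17 \right)} \right)} - T{\left(-95 \right)} = \left(-2 - \frac{163}{4 \cdot \frac{12}{17}}\right) - -95 = \left(-2 - \frac{163}{4 \cdot 12 \cdot \frac{1}{17}}\right) + 95 = \left(-2 - \frac{163}{4 \cdot \frac{12}{17}}\right) + 95 = \left(-2 - \frac{2771}{48}\right) + 95 = - \frac{2867}{48} + 95 = \frac{1693}{48}$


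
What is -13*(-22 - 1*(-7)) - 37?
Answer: 158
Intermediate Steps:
-13*(-22 - 1*(-7)) - 37 = -13*(-22 + 7) - 37 = -13*(-15) - 37 = 195 - 37 = 158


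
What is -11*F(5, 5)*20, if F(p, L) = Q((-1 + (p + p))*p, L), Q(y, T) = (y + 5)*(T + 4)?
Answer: -99000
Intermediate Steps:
Q(y, T) = (4 + T)*(5 + y) (Q(y, T) = (5 + y)*(4 + T) = (4 + T)*(5 + y))
F(p, L) = 20 + 5*L + 4*p*(-1 + 2*p) + L*p*(-1 + 2*p) (F(p, L) = 20 + 4*((-1 + (p + p))*p) + 5*L + L*((-1 + (p + p))*p) = 20 + 4*((-1 + 2*p)*p) + 5*L + L*((-1 + 2*p)*p) = 20 + 4*(p*(-1 + 2*p)) + 5*L + L*(p*(-1 + 2*p)) = 20 + 4*p*(-1 + 2*p) + 5*L + L*p*(-1 + 2*p) = 20 + 5*L + 4*p*(-1 + 2*p) + L*p*(-1 + 2*p))
-11*F(5, 5)*20 = -11*(20 + 5*5 + 4*5*(-1 + 2*5) + 5*5*(-1 + 2*5))*20 = -11*(20 + 25 + 4*5*(-1 + 10) + 5*5*(-1 + 10))*20 = -11*(20 + 25 + 4*5*9 + 5*5*9)*20 = -11*(20 + 25 + 180 + 225)*20 = -11*450*20 = -4950*20 = -99000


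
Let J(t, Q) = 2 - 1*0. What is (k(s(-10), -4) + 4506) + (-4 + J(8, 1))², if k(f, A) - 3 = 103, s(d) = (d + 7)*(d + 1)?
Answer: 4616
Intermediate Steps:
J(t, Q) = 2 (J(t, Q) = 2 + 0 = 2)
s(d) = (1 + d)*(7 + d) (s(d) = (7 + d)*(1 + d) = (1 + d)*(7 + d))
k(f, A) = 106 (k(f, A) = 3 + 103 = 106)
(k(s(-10), -4) + 4506) + (-4 + J(8, 1))² = (106 + 4506) + (-4 + 2)² = 4612 + (-2)² = 4612 + 4 = 4616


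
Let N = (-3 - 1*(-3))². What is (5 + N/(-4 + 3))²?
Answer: 25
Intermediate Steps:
N = 0 (N = (-3 + 3)² = 0² = 0)
(5 + N/(-4 + 3))² = (5 + 0/(-4 + 3))² = (5 + 0/(-1))² = (5 + 0*(-1))² = (5 + 0)² = 5² = 25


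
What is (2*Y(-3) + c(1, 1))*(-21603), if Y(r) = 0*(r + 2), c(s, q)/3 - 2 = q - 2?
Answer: -64809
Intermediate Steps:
c(s, q) = 3*q (c(s, q) = 6 + 3*(q - 2) = 6 + 3*(-2 + q) = 6 + (-6 + 3*q) = 3*q)
Y(r) = 0 (Y(r) = 0*(2 + r) = 0)
(2*Y(-3) + c(1, 1))*(-21603) = (2*0 + 3*1)*(-21603) = (0 + 3)*(-21603) = 3*(-21603) = -64809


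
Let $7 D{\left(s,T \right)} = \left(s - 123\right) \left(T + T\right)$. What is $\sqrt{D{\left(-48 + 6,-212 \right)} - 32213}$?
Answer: $\frac{i \sqrt{1088717}}{7} \approx 149.06 i$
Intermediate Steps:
$D{\left(s,T \right)} = \frac{2 T \left(-123 + s\right)}{7}$ ($D{\left(s,T \right)} = \frac{\left(s - 123\right) \left(T + T\right)}{7} = \frac{\left(-123 + s\right) 2 T}{7} = \frac{2 T \left(-123 + s\right)}{7}$)
$\sqrt{D{\left(-48 + 6,-212 \right)} - 32213} = \sqrt{\frac{2}{7} \left(-212\right) \left(-123 + \left(-48 + 6\right)\right) - 32213} = \sqrt{\frac{2}{7} \left(-212\right) \left(-123 - 42\right) - 32213} = \sqrt{\frac{2}{7} \left(-212\right) \left(-165\right) - 32213} = \sqrt{\frac{69960}{7} - 32213} = \sqrt{- \frac{155531}{7}} = \frac{i \sqrt{1088717}}{7}$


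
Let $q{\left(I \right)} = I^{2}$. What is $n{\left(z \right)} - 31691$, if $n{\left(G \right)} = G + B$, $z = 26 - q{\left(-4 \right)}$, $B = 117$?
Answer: $-31564$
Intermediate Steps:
$z = 10$ ($z = 26 - \left(-4\right)^{2} = 26 - 16 = 10$)
$n{\left(G \right)} = 117 + G$ ($n{\left(G \right)} = G + 117 = 117 + G$)
$n{\left(z \right)} - 31691 = \left(117 + 10\right) - 31691 = 127 - 31691 = -31564$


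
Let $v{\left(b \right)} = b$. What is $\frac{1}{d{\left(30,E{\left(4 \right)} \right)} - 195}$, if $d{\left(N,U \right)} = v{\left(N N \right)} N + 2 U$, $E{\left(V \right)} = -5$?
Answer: $\frac{1}{26795} \approx 3.732 \cdot 10^{-5}$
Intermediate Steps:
$d{\left(N,U \right)} = N^{3} + 2 U$ ($d{\left(N,U \right)} = N N N + 2 U = N^{2} N + 2 U = N^{3} + 2 U$)
$\frac{1}{d{\left(30,E{\left(4 \right)} \right)} - 195} = \frac{1}{\left(30^{3} + 2 \left(-5\right)\right) - 195} = \frac{1}{\left(27000 - 10\right) - 195} = \frac{1}{26990 - 195} = \frac{1}{26795}$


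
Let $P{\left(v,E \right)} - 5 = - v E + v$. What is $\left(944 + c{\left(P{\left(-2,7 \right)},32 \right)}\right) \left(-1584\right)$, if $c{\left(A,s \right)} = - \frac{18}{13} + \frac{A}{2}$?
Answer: $- \frac{19585368}{13} \approx -1.5066 \cdot 10^{6}$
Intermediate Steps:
$P{\left(v,E \right)} = 5 + v - E v$ ($P{\left(v,E \right)} = 5 + \left(- v E + v\right) = 5 - \left(- v + E v\right) = 5 + v - E v$)
$c{\left(A,s \right)} = - \frac{18}{13} + \frac{A}{2}$ ($c{\left(A,s \right)} = \left(-18\right) \frac{1}{13} + A \frac{1}{2} = - \frac{18}{13} + \frac{A}{2}$)
$\left(944 + c{\left(P{\left(-2,7 \right)},32 \right)}\right) \left(-1584\right) = \left(944 - \left(\frac{18}{13} - \frac{5 - 2 - 7 \left(-2\right)}{2}\right)\right) \left(-1584\right) = \left(944 - \left(\frac{18}{13} - \frac{5 - 2 + 14}{2}\right)\right) \left(-1584\right) = \left(944 + \left(- \frac{18}{13} + \frac{1}{2} \cdot 17\right)\right) \left(-1584\right) = \left(944 + \left(- \frac{18}{13} + \frac{17}{2}\right)\right) \left(-1584\right) = \left(944 + \frac{185}{26}\right) \left(-1584\right) = \frac{24729}{26} \left(-1584\right) = - \frac{19585368}{13}$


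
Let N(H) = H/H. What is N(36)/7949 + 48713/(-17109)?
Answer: -387202528/135999441 ≈ -2.8471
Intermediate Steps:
N(H) = 1
N(36)/7949 + 48713/(-17109) = 1/7949 + 48713/(-17109) = 1*(1/7949) + 48713*(-1/17109) = 1/7949 - 48713/17109 = -387202528/135999441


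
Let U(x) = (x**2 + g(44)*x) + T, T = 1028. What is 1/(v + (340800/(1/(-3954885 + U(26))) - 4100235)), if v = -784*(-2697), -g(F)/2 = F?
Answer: -1/1348025820987 ≈ -7.4183e-13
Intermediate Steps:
g(F) = -2*F
U(x) = 1028 + x**2 - 88*x (U(x) = (x**2 + (-2*44)*x) + 1028 = (x**2 - 88*x) + 1028 = 1028 + x**2 - 88*x)
v = 2114448
1/(v + (340800/(1/(-3954885 + U(26))) - 4100235)) = 1/(2114448 + (340800/(1/(-3954885 + (1028 + 26**2 - 88*26))) - 4100235)) = 1/(2114448 + (340800/(1/(-3954885 + (1028 + 676 - 2288))) - 4100235)) = 1/(2114448 + (340800/(1/(-3954885 - 584)) - 4100235)) = 1/(2114448 + (340800/(1/(-3955469)) - 4100235)) = 1/(2114448 + (340800/(-1/3955469) - 4100235)) = 1/(2114448 + (340800*(-3955469) - 4100235)) = 1/(2114448 + (-1348023835200 - 4100235)) = 1/(2114448 - 1348027935435) = 1/(-1348025820987) = -1/1348025820987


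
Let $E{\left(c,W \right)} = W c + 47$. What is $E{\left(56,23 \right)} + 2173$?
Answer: $3508$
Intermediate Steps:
$E{\left(c,W \right)} = 47 + W c$
$E{\left(56,23 \right)} + 2173 = \left(47 + 23 \cdot 56\right) + 2173 = \left(47 + 1288\right) + 2173 = 1335 + 2173 = 3508$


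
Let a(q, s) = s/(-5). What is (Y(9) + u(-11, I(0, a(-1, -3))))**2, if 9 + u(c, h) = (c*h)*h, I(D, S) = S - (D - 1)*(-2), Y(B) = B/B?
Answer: 546121/625 ≈ 873.79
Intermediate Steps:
Y(B) = 1
a(q, s) = -s/5 (a(q, s) = s*(-1/5) = -s/5)
I(D, S) = -2 + S + 2*D (I(D, S) = S - (-1 + D)*(-2) = S - (2 - 2*D) = S + (-2 + 2*D) = -2 + S + 2*D)
u(c, h) = -9 + c*h**2 (u(c, h) = -9 + (c*h)*h = -9 + c*h**2)
(Y(9) + u(-11, I(0, a(-1, -3))))**2 = (1 + (-9 - 11*(-2 - 1/5*(-3) + 2*0)**2))**2 = (1 + (-9 - 11*(-2 + 3/5 + 0)**2))**2 = (1 + (-9 - 11*(-7/5)**2))**2 = (1 + (-9 - 11*49/25))**2 = (1 + (-9 - 539/25))**2 = (1 - 764/25)**2 = (-739/25)**2 = 546121/625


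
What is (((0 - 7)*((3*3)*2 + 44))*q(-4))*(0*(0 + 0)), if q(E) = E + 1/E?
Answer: 0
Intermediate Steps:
(((0 - 7)*((3*3)*2 + 44))*q(-4))*(0*(0 + 0)) = (((0 - 7)*((3*3)*2 + 44))*(-4 + 1/(-4)))*(0*(0 + 0)) = ((-7*(9*2 + 44))*(-4 - 1/4))*(0*0) = (-7*(18 + 44)*(-17/4))*0 = (-7*62*(-17/4))*0 = -434*(-17/4)*0 = (3689/2)*0 = 0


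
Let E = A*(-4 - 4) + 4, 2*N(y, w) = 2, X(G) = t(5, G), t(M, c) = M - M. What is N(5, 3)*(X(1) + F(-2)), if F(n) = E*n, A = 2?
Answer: 24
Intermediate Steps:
t(M, c) = 0
X(G) = 0
N(y, w) = 1 (N(y, w) = (1/2)*2 = 1)
E = -12 (E = 2*(-4 - 4) + 4 = 2*(-8) + 4 = -16 + 4 = -12)
F(n) = -12*n
N(5, 3)*(X(1) + F(-2)) = 1*(0 - 12*(-2)) = 1*(0 + 24) = 1*24 = 24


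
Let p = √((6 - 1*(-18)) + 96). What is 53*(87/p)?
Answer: 1537*√30/20 ≈ 420.92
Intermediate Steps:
p = 2*√30 (p = √((6 + 18) + 96) = √(24 + 96) = √120 = 2*√30 ≈ 10.954)
53*(87/p) = 53*(87/((2*√30))) = 53*(87*(√30/60)) = 53*(29*√30/20) = 1537*√30/20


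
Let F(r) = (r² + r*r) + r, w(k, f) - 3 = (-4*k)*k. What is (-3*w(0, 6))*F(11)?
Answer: -2277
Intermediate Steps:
w(k, f) = 3 - 4*k² (w(k, f) = 3 + (-4*k)*k = 3 - 4*k²)
F(r) = r + 2*r² (F(r) = (r² + r²) + r = 2*r² + r = r + 2*r²)
(-3*w(0, 6))*F(11) = (-3*(3 - 4*0²))*(11*(1 + 2*11)) = (-3*(3 - 4*0))*(11*(1 + 22)) = (-3*(3 + 0))*(11*23) = -3*3*253 = -9*253 = -2277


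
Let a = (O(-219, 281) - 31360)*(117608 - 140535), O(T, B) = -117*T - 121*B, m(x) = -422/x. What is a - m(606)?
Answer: 276055157389/303 ≈ 9.1107e+8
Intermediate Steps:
O(T, B) = -121*B - 117*T
a = 911073126 (a = ((-121*281 - 117*(-219)) - 31360)*(117608 - 140535) = ((-34001 + 25623) - 31360)*(-22927) = (-8378 - 31360)*(-22927) = -39738*(-22927) = 911073126)
a - m(606) = 911073126 - (-422)/606 = 911073126 - 1*(-211/303) = 911073126 + 211/303 = 276055157389/303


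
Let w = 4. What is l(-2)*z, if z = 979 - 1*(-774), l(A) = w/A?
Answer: -3506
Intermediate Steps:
l(A) = 4/A
z = 1753 (z = 979 + 774 = 1753)
l(-2)*z = (4/(-2))*1753 = (4*(-1/2))*1753 = -2*1753 = -3506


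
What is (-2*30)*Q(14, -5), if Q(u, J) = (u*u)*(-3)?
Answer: 35280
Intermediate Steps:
Q(u, J) = -3*u**2 (Q(u, J) = u**2*(-3) = -3*u**2)
(-2*30)*Q(14, -5) = (-2*30)*(-3*14**2) = -(-180)*196 = -60*(-588) = 35280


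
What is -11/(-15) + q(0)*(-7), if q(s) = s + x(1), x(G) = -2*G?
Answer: 221/15 ≈ 14.733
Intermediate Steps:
q(s) = -2 + s (q(s) = s - 2*1 = s - 2 = -2 + s)
-11/(-15) + q(0)*(-7) = -11/(-15) + (-2 + 0)*(-7) = -11*(-1/15) - 2*(-7) = 11/15 + 14 = 221/15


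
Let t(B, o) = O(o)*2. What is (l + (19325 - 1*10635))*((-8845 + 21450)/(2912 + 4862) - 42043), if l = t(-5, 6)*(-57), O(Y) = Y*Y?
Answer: -749420449361/3887 ≈ -1.9280e+8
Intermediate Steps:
O(Y) = Y**2
t(B, o) = 2*o**2 (t(B, o) = o**2*2 = 2*o**2)
l = -4104 (l = (2*6**2)*(-57) = (2*36)*(-57) = 72*(-57) = -4104)
(l + (19325 - 1*10635))*((-8845 + 21450)/(2912 + 4862) - 42043) = (-4104 + (19325 - 1*10635))*((-8845 + 21450)/(2912 + 4862) - 42043) = (-4104 + (19325 - 10635))*(12605/7774 - 42043) = (-4104 + 8690)*(12605*(1/7774) - 42043) = 4586*(12605/7774 - 42043) = 4586*(-326829677/7774) = -749420449361/3887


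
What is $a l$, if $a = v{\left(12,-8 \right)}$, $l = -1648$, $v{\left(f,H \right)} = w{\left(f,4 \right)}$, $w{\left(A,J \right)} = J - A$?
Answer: $13184$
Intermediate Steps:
$v{\left(f,H \right)} = 4 - f$
$a = -8$ ($a = 4 - 12 = -8$)
$a l = \left(-8\right) \left(-1648\right) = 13184$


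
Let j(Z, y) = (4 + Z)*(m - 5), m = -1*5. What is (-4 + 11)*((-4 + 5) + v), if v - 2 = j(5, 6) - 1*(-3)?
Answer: -588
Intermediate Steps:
m = -5
j(Z, y) = -40 - 10*Z (j(Z, y) = (4 + Z)*(-5 - 5) = (4 + Z)*(-10) = -40 - 10*Z)
v = -85 (v = 2 + ((-40 - 10*5) - 1*(-3)) = 2 + ((-40 - 50) + 3) = 2 + (-90 + 3) = 2 - 87 = -85)
(-4 + 11)*((-4 + 5) + v) = (-4 + 11)*((-4 + 5) - 85) = 7*(1 - 85) = 7*(-84) = -588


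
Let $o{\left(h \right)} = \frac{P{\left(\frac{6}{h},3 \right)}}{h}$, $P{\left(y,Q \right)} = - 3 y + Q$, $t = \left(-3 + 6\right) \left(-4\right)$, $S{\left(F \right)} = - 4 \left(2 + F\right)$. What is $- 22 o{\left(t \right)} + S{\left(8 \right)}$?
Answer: $- \frac{127}{4} \approx -31.75$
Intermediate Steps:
$S{\left(F \right)} = -8 - 4 F$
$t = -12$ ($t = 3 \left(-4\right) = -12$)
$P{\left(y,Q \right)} = Q - 3 y$
$o{\left(h \right)} = \frac{3 - \frac{18}{h}}{h}$ ($o{\left(h \right)} = \frac{3 - 3 \frac{6}{h}}{h} = \frac{3 - \frac{18}{h}}{h}$)
$- 22 o{\left(t \right)} + S{\left(8 \right)} = - 22 \frac{3 \left(-6 - 12\right)}{144} - 40 = - 22 \cdot 3 \cdot \frac{1}{144} \left(-18\right) - 40 = \left(-22\right) \left(- \frac{3}{8}\right) - 40 = \frac{33}{4} - 40 = - \frac{127}{4}$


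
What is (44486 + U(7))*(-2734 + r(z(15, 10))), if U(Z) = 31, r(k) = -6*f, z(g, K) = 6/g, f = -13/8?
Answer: -485101749/4 ≈ -1.2128e+8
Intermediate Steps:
f = -13/8 (f = -13*⅛ = -13/8 ≈ -1.6250)
r(k) = 39/4 (r(k) = -6*(-13/8) = 39/4)
(44486 + U(7))*(-2734 + r(z(15, 10))) = (44486 + 31)*(-2734 + 39/4) = 44517*(-10897/4) = -485101749/4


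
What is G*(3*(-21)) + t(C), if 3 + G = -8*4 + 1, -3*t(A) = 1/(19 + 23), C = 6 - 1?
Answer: 269891/126 ≈ 2142.0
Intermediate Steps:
C = 5
t(A) = -1/126 (t(A) = -1/(3*(19 + 23)) = -1/3/42 = -1/3*1/42 = -1/126)
G = -34 (G = -3 + (-8*4 + 1) = -3 + (-32 + 1) = -3 - 31 = -34)
G*(3*(-21)) + t(C) = -102*(-21) - 1/126 = -34*(-63) - 1/126 = 2142 - 1/126 = 269891/126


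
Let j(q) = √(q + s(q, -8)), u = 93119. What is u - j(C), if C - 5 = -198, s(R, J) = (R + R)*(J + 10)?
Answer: 93119 - I*√965 ≈ 93119.0 - 31.064*I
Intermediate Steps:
s(R, J) = 2*R*(10 + J) (s(R, J) = (2*R)*(10 + J) = 2*R*(10 + J))
C = -193 (C = 5 - 198 = -193)
j(q) = √5*√q (j(q) = √(q + 2*q*(10 - 8)) = √(q + 2*q*2) = √(q + 4*q) = √(5*q) = √5*√q)
u - j(C) = 93119 - √5*√(-193) = 93119 - √5*I*√193 = 93119 - I*√965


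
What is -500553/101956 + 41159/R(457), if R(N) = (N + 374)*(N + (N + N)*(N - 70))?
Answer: -147318274735021/30007631295300 ≈ -4.9094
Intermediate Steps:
R(N) = (374 + N)*(N + 2*N*(-70 + N)) (R(N) = (374 + N)*(N + (2*N)*(-70 + N)) = (374 + N)*(N + 2*N*(-70 + N)))
-500553/101956 + 41159/R(457) = -500553/101956 + 41159/((457*(-51986 + 2*457² + 609*457))) = -500553*1/101956 + 41159/((457*(-51986 + 2*208849 + 278313))) = -500553/101956 + 41159/((457*(-51986 + 417698 + 278313))) = -500553/101956 + 41159/((457*644025)) = -500553/101956 + 41159/294319425 = -147318274735021/30007631295300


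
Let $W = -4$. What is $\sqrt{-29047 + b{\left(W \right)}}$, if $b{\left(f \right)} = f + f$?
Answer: $i \sqrt{29055} \approx 170.46 i$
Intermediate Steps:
$b{\left(f \right)} = 2 f$
$\sqrt{-29047 + b{\left(W \right)}} = \sqrt{-29047 + 2 \left(-4\right)} = \sqrt{-29047 - 8} = \sqrt{-29055} = i \sqrt{29055}$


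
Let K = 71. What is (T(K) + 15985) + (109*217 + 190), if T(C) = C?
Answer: 39899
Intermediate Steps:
(T(K) + 15985) + (109*217 + 190) = (71 + 15985) + (109*217 + 190) = 16056 + (23653 + 190) = 16056 + 23843 = 39899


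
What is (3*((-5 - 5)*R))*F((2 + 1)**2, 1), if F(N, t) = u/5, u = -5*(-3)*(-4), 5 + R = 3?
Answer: -720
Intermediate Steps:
R = -2 (R = -5 + 3 = -2)
u = -60 (u = 15*(-4) = -60)
F(N, t) = -12 (F(N, t) = -60/5 = -60*1/5 = -12)
(3*((-5 - 5)*R))*F((2 + 1)**2, 1) = (3*((-5 - 5)*(-2)))*(-12) = (3*(-10*(-2)))*(-12) = (3*20)*(-12) = 60*(-12) = -720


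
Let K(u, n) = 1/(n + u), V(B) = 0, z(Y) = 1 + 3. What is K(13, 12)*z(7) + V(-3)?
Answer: 4/25 ≈ 0.16000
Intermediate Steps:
z(Y) = 4
K(13, 12)*z(7) + V(-3) = 4/(12 + 13) + 0 = 4/25 + 0 = 4/25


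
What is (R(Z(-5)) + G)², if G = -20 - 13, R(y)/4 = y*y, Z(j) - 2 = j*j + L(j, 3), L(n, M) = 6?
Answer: 18688329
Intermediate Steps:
Z(j) = 8 + j² (Z(j) = 2 + (j*j + 6) = 2 + (j² + 6) = 2 + (6 + j²) = 8 + j²)
R(y) = 4*y² (R(y) = 4*(y*y) = 4*y²)
G = -33
(R(Z(-5)) + G)² = (4*(8 + (-5)²)² - 33)² = (4*(8 + 25)² - 33)² = (4*33² - 33)² = (4*1089 - 33)² = (4356 - 33)² = 4323² = 18688329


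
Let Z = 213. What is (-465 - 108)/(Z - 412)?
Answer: 573/199 ≈ 2.8794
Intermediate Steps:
(-465 - 108)/(Z - 412) = (-465 - 108)/(213 - 412) = -573/(-199) = -573*(-1/199) = 573/199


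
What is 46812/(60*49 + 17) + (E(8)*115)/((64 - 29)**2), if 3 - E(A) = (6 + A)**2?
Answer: -1657183/724465 ≈ -2.2875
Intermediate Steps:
E(A) = 3 - (6 + A)**2
46812/(60*49 + 17) + (E(8)*115)/((64 - 29)**2) = 46812/(60*49 + 17) + ((3 - (6 + 8)**2)*115)/((64 - 29)**2) = 46812/(2940 + 17) + ((3 - 1*14**2)*115)/(35**2) = 46812/2957 + ((3 - 1*196)*115)/1225 = 46812*(1/2957) + ((3 - 196)*115)*(1/1225) = 46812/2957 - 193*115*(1/1225) = 46812/2957 - 22195*1/1225 = 46812/2957 - 4439/245 = -1657183/724465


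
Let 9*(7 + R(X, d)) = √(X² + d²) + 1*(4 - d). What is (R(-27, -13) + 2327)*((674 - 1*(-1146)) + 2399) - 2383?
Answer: 88142996/9 + 4219*√898/9 ≈ 9.8077e+6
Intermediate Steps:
R(X, d) = -59/9 - d/9 + √(X² + d²)/9 (R(X, d) = -7 + (√(X² + d²) + 1*(4 - d))/9 = -7 + (√(X² + d²) + (4 - d))/9 = -7 + (4 + √(X² + d²) - d)/9 = -7 + (4/9 - d/9 + √(X² + d²)/9) = -59/9 - d/9 + √(X² + d²)/9)
(R(-27, -13) + 2327)*((674 - 1*(-1146)) + 2399) - 2383 = ((-59/9 - ⅑*(-13) + √((-27)² + (-13)²)/9) + 2327)*((674 - 1*(-1146)) + 2399) - 2383 = ((-59/9 + 13/9 + √(729 + 169)/9) + 2327)*((674 + 1146) + 2399) - 2383 = ((-59/9 + 13/9 + √898/9) + 2327)*(1820 + 2399) - 2383 = ((-46/9 + √898/9) + 2327)*4219 - 2383 = (20897/9 + √898/9)*4219 - 2383 = (88164443/9 + 4219*√898/9) - 2383 = 88142996/9 + 4219*√898/9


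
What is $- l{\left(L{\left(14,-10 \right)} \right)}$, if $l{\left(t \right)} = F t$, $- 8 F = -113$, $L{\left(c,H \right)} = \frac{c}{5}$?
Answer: $- \frac{791}{20} \approx -39.55$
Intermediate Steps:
$L{\left(c,H \right)} = \frac{c}{5}$ ($L{\left(c,H \right)} = c \frac{1}{5} = \frac{c}{5}$)
$F = \frac{113}{8}$ ($F = \left(- \frac{1}{8}\right) \left(-113\right) = \frac{113}{8} \approx 14.125$)
$l{\left(t \right)} = \frac{113 t}{8}$
$- l{\left(L{\left(14,-10 \right)} \right)} = - \frac{113 \cdot \frac{1}{5} \cdot 14}{8} = - \frac{113 \cdot 14}{8 \cdot 5} = \left(-1\right) \frac{791}{20} = - \frac{791}{20}$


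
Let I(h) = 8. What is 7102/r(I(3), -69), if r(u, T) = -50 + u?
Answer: -3551/21 ≈ -169.10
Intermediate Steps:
7102/r(I(3), -69) = 7102/(-50 + 8) = 7102/(-42) = 7102*(-1/42) = -3551/21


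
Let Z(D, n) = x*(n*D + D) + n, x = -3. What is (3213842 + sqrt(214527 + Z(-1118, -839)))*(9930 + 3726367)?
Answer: 12007868223074 + 7472594*I*sqrt(649241) ≈ 1.2008e+13 + 6.0211e+9*I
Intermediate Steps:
Z(D, n) = n - 3*D - 3*D*n (Z(D, n) = -3*(n*D + D) + n = -3*(D*n + D) + n = -3*(D + D*n) + n = (-3*D - 3*D*n) + n = n - 3*D - 3*D*n)
(3213842 + sqrt(214527 + Z(-1118, -839)))*(9930 + 3726367) = (3213842 + sqrt(214527 + (-839 - 3*(-1118) - 3*(-1118)*(-839))))*(9930 + 3726367) = (3213842 + sqrt(214527 + (-839 + 3354 - 2814006)))*3736297 = (3213842 + sqrt(214527 - 2811491))*3736297 = (3213842 + sqrt(-2596964))*3736297 = (3213842 + 2*I*sqrt(649241))*3736297 = 12007868223074 + 7472594*I*sqrt(649241)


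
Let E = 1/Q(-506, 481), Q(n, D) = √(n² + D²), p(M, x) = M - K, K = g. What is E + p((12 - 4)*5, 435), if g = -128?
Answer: 168 + √487397/487397 ≈ 168.00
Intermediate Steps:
K = -128
p(M, x) = 128 + M (p(M, x) = M - 1*(-128) = M + 128 = 128 + M)
Q(n, D) = √(D² + n²)
E = √487397/487397 (E = 1/(√(481² + (-506)²)) = 1/(√(231361 + 256036)) = 1/(√487397) = √487397/487397 ≈ 0.0014324)
E + p((12 - 4)*5, 435) = √487397/487397 + (128 + (12 - 4)*5) = √487397/487397 + (128 + 8*5) = √487397/487397 + (128 + 40) = √487397/487397 + 168 = 168 + √487397/487397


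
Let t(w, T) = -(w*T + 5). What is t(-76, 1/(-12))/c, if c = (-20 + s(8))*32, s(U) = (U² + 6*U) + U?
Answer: -17/4800 ≈ -0.0035417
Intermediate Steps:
s(U) = U² + 7*U
c = 3200 (c = (-20 + 8*(7 + 8))*32 = (-20 + 8*15)*32 = (-20 + 120)*32 = 100*32 = 3200)
t(w, T) = -5 - T*w (t(w, T) = -(T*w + 5) = -(5 + T*w) = -5 - T*w)
t(-76, 1/(-12))/c = (-5 - 1*(-76)/(-12))/3200 = (-5 - 1*(-1/12)*(-76))*(1/3200) = (-5 - 19/3)*(1/3200) = -34/3*1/3200 = -17/4800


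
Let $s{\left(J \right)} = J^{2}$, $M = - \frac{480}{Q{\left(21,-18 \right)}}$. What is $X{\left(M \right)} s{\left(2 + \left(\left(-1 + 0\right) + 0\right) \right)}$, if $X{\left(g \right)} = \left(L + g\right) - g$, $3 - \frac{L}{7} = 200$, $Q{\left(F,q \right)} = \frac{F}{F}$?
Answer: $-1379$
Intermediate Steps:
$Q{\left(F,q \right)} = 1$
$L = -1379$ ($L = 21 - 1400 = -1379$)
$M = -480$ ($M = - \frac{480}{1} = \left(-480\right) 1 = -480$)
$X{\left(g \right)} = -1379$ ($X{\left(g \right)} = \left(-1379 + g\right) - g = -1379$)
$X{\left(M \right)} s{\left(2 + \left(\left(-1 + 0\right) + 0\right) \right)} = - 1379 \left(2 + \left(\left(-1 + 0\right) + 0\right)\right)^{2} = - 1379 \left(2 + \left(-1 + 0\right)\right)^{2} = - 1379 \left(2 - 1\right)^{2} = - 1379 \cdot 1^{2} = \left(-1379\right) 1 = -1379$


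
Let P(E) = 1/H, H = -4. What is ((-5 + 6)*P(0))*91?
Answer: -91/4 ≈ -22.750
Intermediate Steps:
P(E) = -¼ (P(E) = 1/(-4) = -¼)
((-5 + 6)*P(0))*91 = ((-5 + 6)*(-¼))*91 = (1*(-¼))*91 = -¼*91 = -91/4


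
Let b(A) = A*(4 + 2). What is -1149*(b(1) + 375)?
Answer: -437769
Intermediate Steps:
b(A) = 6*A (b(A) = A*6 = 6*A)
-1149*(b(1) + 375) = -1149*(6*1 + 375) = -1149*(6 + 375) = -1149*381 = -437769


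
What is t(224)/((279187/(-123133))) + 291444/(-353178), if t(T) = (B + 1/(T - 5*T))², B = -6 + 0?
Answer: -31491662918256757/1884757863088128 ≈ -16.709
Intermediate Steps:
B = -6
t(T) = (-6 - 1/(4*T))² (t(T) = (-6 + 1/(T - 5*T))² = (-6 + 1/(-4*T))² = (-6 - 1/(4*T))²)
t(224)/((279187/(-123133))) + 291444/(-353178) = ((1/16)*(1 + 24*224)²/224²)/((279187/(-123133))) + 291444/(-353178) = ((1/16)*(1/50176)*(1 + 5376)²)/((279187*(-1/123133))) + 291444*(-1/353178) = ((1/16)*(1/50176)*5377²)/(-279187/123133) - 48574/58863 = ((1/16)*(1/50176)*28912129)*(-123133/279187) - 48574/58863 = (28912129/802816)*(-123133/279187) - 48574/58863 = -3560037180157/224135790592 - 48574/58863 = -31491662918256757/1884757863088128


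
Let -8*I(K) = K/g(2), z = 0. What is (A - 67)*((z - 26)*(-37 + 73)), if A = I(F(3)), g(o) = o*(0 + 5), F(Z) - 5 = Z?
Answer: 314028/5 ≈ 62806.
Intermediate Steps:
F(Z) = 5 + Z
g(o) = 5*o (g(o) = o*5 = 5*o)
I(K) = -K/80 (I(K) = -K/(8*(5*2)) = -K/(8*10) = -K/80)
A = -⅒ (A = -(5 + 3)/80 = -1/80*8 = -⅒ ≈ -0.10000)
(A - 67)*((z - 26)*(-37 + 73)) = (-⅒ - 67)*((0 - 26)*(-37 + 73)) = -(-8723)*36/5 = -671/10*(-936) = 314028/5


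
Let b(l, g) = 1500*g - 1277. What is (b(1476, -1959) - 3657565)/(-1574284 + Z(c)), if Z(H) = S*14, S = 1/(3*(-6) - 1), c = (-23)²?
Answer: 2321287/553915 ≈ 4.1907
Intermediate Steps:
c = 529
b(l, g) = -1277 + 1500*g
S = -1/19 (S = 1/(-18 - 1) = 1/(-19) = -1/19 ≈ -0.052632)
Z(H) = -14/19 (Z(H) = -1/19*14 = -14/19)
(b(1476, -1959) - 3657565)/(-1574284 + Z(c)) = ((-1277 + 1500*(-1959)) - 3657565)/(-1574284 - 14/19) = ((-1277 - 2938500) - 3657565)/(-29911410/19) = (-2939777 - 3657565)*(-19/29911410) = -6597342*(-19/29911410) = 2321287/553915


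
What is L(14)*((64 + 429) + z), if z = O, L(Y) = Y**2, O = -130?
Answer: 71148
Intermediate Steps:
z = -130
L(14)*((64 + 429) + z) = 14**2*((64 + 429) - 130) = 196*(493 - 130) = 196*363 = 71148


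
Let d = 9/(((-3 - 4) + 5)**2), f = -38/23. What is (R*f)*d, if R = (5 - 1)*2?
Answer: -684/23 ≈ -29.739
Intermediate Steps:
R = 8 (R = 4*2 = 8)
f = -38/23 (f = -38*1/23 = -38/23 ≈ -1.6522)
d = 9/4 (d = 9/((-7 + 5)**2) = 9/((-2)**2) = 9/4 ≈ 2.2500)
(R*f)*d = (8*(-38/23))*(9/4) = -304/23*9/4 = -684/23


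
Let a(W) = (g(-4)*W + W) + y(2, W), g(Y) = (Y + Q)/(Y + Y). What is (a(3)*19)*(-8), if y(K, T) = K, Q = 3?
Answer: -817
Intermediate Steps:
g(Y) = (3 + Y)/(2*Y) (g(Y) = (Y + 3)/(Y + Y) = (3 + Y)/((2*Y)) = (3 + Y)*(1/(2*Y)) = (3 + Y)/(2*Y))
a(W) = 2 + 9*W/8 (a(W) = (((½)*(3 - 4)/(-4))*W + W) + 2 = (((½)*(-¼)*(-1))*W + W) + 2 = (W/8 + W) + 2 = 9*W/8 + 2 = 2 + 9*W/8)
(a(3)*19)*(-8) = ((2 + (9/8)*3)*19)*(-8) = ((2 + 27/8)*19)*(-8) = ((43/8)*19)*(-8) = (817/8)*(-8) = -817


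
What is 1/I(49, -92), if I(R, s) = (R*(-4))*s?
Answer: 1/18032 ≈ 5.5457e-5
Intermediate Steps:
I(R, s) = -4*R*s (I(R, s) = (-4*R)*s = -4*R*s)
1/I(49, -92) = 1/(-4*49*(-92)) = 1/18032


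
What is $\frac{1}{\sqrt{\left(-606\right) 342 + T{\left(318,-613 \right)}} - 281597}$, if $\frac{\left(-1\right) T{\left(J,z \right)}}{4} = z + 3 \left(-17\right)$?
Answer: $- \frac{281597}{79297075005} - \frac{2 i \sqrt{51149}}{79297075005} \approx -3.5512 \cdot 10^{-6} - 5.7042 \cdot 10^{-9} i$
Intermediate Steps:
$T{\left(J,z \right)} = 204 - 4 z$ ($T{\left(J,z \right)} = - 4 \left(z + 3 \left(-17\right)\right) = - 4 \left(z - 51\right) = - 4 \left(-51 + z\right) = 204 - 4 z$)
$\frac{1}{\sqrt{\left(-606\right) 342 + T{\left(318,-613 \right)}} - 281597} = \frac{1}{\sqrt{\left(-606\right) 342 + \left(204 - -2452\right)} - 281597} = \frac{1}{\sqrt{-207252 + \left(204 + 2452\right)} - 281597} = \frac{1}{\sqrt{-207252 + 2656} - 281597} = \frac{1}{\sqrt{-204596} - 281597} = \frac{1}{2 i \sqrt{51149} - 281597} = \frac{1}{-281597 + 2 i \sqrt{51149}}$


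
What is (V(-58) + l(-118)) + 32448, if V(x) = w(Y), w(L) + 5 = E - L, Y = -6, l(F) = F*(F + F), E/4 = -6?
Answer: 60273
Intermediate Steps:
E = -24 (E = 4*(-6) = -24)
l(F) = 2*F**2 (l(F) = F*(2*F) = 2*F**2)
w(L) = -29 - L (w(L) = -5 + (-24 - L) = -29 - L)
V(x) = -23 (V(x) = -29 - 1*(-6) = -29 + 6 = -23)
(V(-58) + l(-118)) + 32448 = (-23 + 2*(-118)**2) + 32448 = (-23 + 2*13924) + 32448 = (-23 + 27848) + 32448 = 27825 + 32448 = 60273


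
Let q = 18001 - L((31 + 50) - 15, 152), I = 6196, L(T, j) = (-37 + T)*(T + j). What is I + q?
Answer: 17875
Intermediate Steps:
q = 11679 (q = 18001 - (((31 + 50) - 15)² - 37*((31 + 50) - 15) - 37*152 + ((31 + 50) - 15)*152) = 18001 - ((81 - 15)² - 37*(81 - 15) - 5624 + (81 - 15)*152) = 18001 - (66² - 37*66 - 5624 + 66*152) = 18001 - (4356 - 2442 - 5624 + 10032) = 18001 - 1*6322 = 18001 - 6322 = 11679)
I + q = 6196 + 11679 = 17875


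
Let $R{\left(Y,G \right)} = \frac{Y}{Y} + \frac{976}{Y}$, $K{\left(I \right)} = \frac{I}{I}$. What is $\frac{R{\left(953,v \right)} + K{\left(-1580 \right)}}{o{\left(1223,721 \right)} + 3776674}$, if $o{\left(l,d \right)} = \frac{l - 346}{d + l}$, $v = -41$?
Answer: $\frac{5602608}{6996787941749} \approx 8.0074 \cdot 10^{-7}$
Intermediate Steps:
$o{\left(l,d \right)} = \frac{-346 + l}{d + l}$
$K{\left(I \right)} = 1$
$R{\left(Y,G \right)} = 1 + \frac{976}{Y}$
$\frac{R{\left(953,v \right)} + K{\left(-1580 \right)}}{o{\left(1223,721 \right)} + 3776674} = \frac{\frac{976 + 953}{953} + 1}{\frac{-346 + 1223}{721 + 1223} + 3776674} = \frac{\frac{1}{953} \cdot 1929 + 1}{\frac{1}{1944} \cdot 877 + 3776674} = \frac{\frac{1929}{953} + 1}{\frac{1}{1944} \cdot 877 + 3776674} = \frac{2882}{953 \left(\frac{877}{1944} + 3776674\right)} = \frac{2882}{953 \cdot \frac{7341855133}{1944}} = \frac{2882}{953} \cdot \frac{1944}{7341855133} = \frac{5602608}{6996787941749}$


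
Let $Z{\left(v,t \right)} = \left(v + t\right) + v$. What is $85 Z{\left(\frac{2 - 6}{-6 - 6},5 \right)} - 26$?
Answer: $\frac{1367}{3} \approx 455.67$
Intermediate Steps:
$Z{\left(v,t \right)} = t + 2 v$ ($Z{\left(v,t \right)} = \left(t + v\right) + v = t + 2 v$)
$85 Z{\left(\frac{2 - 6}{-6 - 6},5 \right)} - 26 = 85 \left(5 + 2 \frac{2 - 6}{-6 - 6}\right) - 26 = 85 \left(5 + 2 \left(- \frac{4}{-12}\right)\right) - 26 = 85 \left(5 + 2 \left(\left(-4\right) \left(- \frac{1}{12}\right)\right)\right) - 26 = 85 \left(5 + 2 \cdot \frac{1}{3}\right) - 26 = 85 \left(5 + \frac{2}{3}\right) - 26 = 85 \cdot \frac{17}{3} - 26 = \frac{1445}{3} - 26 = \frac{1367}{3}$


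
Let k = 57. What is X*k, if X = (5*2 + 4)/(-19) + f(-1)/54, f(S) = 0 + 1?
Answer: -737/18 ≈ -40.944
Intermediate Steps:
f(S) = 1
X = -737/1026 (X = (5*2 + 4)/(-19) + 1/54 = (10 + 4)*(-1/19) + 1*(1/54) = 14*(-1/19) + 1/54 = -14/19 + 1/54 = -737/1026 ≈ -0.71832)
X*k = -737/1026*57 = -737/18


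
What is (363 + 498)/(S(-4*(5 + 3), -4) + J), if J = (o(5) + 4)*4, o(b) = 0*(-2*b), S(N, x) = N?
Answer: -861/16 ≈ -53.813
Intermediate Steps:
o(b) = 0
J = 16 (J = (0 + 4)*4 = 4*4 = 16)
(363 + 498)/(S(-4*(5 + 3), -4) + J) = (363 + 498)/(-4*(5 + 3) + 16) = 861/(-4*8 + 16) = 861/(-32 + 16) = 861/(-16) = 861*(-1/16) = -861/16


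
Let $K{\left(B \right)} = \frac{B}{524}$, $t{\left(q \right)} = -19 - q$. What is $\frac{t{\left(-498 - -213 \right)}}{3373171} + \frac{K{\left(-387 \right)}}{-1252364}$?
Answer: $\frac{175864920953}{2213605473351856} \approx 7.9447 \cdot 10^{-5}$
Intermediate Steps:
$K{\left(B \right)} = \frac{B}{524}$ ($K{\left(B \right)} = B \frac{1}{524} = \frac{B}{524}$)
$\frac{t{\left(-498 - -213 \right)}}{3373171} + \frac{K{\left(-387 \right)}}{-1252364} = \frac{-19 - \left(-498 - -213\right)}{3373171} + \frac{\frac{1}{524} \left(-387\right)}{-1252364} = \left(-19 - \left(-498 + 213\right)\right) \frac{1}{3373171} - - \frac{387}{656238736} = \left(-19 - -285\right) \frac{1}{3373171} + \frac{387}{656238736} = \left(-19 + 285\right) \frac{1}{3373171} + \frac{387}{656238736} = 266 \cdot \frac{1}{3373171} + \frac{387}{656238736} = \frac{266}{3373171} + \frac{387}{656238736} = \frac{175864920953}{2213605473351856}$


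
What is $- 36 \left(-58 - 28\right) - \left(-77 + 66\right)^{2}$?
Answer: $2975$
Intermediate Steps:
$- 36 \left(-58 - 28\right) - \left(-77 + 66\right)^{2} = \left(-36\right) \left(-86\right) - \left(-11\right)^{2} = 3096 - 121 = 2975$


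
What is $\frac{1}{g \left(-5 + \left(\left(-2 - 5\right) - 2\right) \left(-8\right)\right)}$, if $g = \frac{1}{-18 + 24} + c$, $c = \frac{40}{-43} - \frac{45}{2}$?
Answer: $- \frac{129}{201067} \approx -0.00064158$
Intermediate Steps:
$c = - \frac{2015}{86}$ ($c = 40 \left(- \frac{1}{43}\right) - \frac{45}{2} = - \frac{40}{43} - \frac{45}{2} = - \frac{2015}{86} \approx -23.43$)
$g = - \frac{3001}{129}$ ($g = \frac{1}{-18 + 24} - \frac{2015}{86} = \frac{1}{6} - \frac{2015}{86} = - \frac{3001}{129} \approx -23.264$)
$\frac{1}{g \left(-5 + \left(\left(-2 - 5\right) - 2\right) \left(-8\right)\right)} = \frac{1}{\left(- \frac{3001}{129}\right) \left(-5 + \left(\left(-2 - 5\right) - 2\right) \left(-8\right)\right)} = \frac{1}{\left(- \frac{3001}{129}\right) \left(-5 + \left(-7 - 2\right) \left(-8\right)\right)} = \frac{1}{\left(- \frac{3001}{129}\right) \left(-5 - -72\right)} = \frac{1}{\left(- \frac{3001}{129}\right) \left(-5 + 72\right)} = \frac{1}{\left(- \frac{3001}{129}\right) 67} = \frac{1}{- \frac{201067}{129}} = - \frac{129}{201067}$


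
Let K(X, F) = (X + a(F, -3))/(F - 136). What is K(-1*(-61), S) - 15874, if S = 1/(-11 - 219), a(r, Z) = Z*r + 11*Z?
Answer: -496561037/31281 ≈ -15874.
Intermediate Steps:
a(r, Z) = 11*Z + Z*r
S = -1/230 (S = 1/(-230) = -1/230 ≈ -0.0043478)
K(X, F) = (-33 + X - 3*F)/(-136 + F) (K(X, F) = (X - 3*(11 + F))/(F - 136) = (X + (-33 - 3*F))/(-136 + F) = (-33 + X - 3*F)/(-136 + F))
K(-1*(-61), S) - 15874 = (-33 - 1*(-61) - 3*(-1/230))/(-136 - 1/230) - 15874 = (-33 + 61 + 3/230)/(-31281/230) - 15874 = -230/31281*6443/230 - 15874 = -6443/31281 - 15874 = -496561037/31281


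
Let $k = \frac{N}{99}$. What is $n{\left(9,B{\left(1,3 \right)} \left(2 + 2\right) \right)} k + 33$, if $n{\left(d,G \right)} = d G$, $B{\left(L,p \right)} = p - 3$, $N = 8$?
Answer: $33$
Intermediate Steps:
$B{\left(L,p \right)} = -3 + p$
$k = \frac{8}{99} \approx 0.080808$
$n{\left(d,G \right)} = G d$
$n{\left(9,B{\left(1,3 \right)} \left(2 + 2\right) \right)} k + 33 = \left(-3 + 3\right) \left(2 + 2\right) 9 \cdot \frac{8}{99} + 33 = 0 \cdot 4 \cdot 9 \cdot \frac{8}{99} + 33 = 0 \cdot 9 \cdot \frac{8}{99} + 33 = 0 \cdot \frac{8}{99} + 33 = 0 + 33 = 33$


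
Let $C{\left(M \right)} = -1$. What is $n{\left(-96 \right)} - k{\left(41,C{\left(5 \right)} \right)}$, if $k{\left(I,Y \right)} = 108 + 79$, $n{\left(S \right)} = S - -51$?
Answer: $-232$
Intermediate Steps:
$n{\left(S \right)} = 51 + S$ ($n{\left(S \right)} = S + 51 = 51 + S$)
$k{\left(I,Y \right)} = 187$
$n{\left(-96 \right)} - k{\left(41,C{\left(5 \right)} \right)} = \left(51 - 96\right) - 187 = -45 - 187 = -232$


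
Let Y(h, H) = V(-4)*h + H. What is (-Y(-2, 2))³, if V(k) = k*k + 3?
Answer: 46656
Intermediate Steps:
V(k) = 3 + k² (V(k) = k² + 3 = 3 + k²)
Y(h, H) = H + 19*h (Y(h, H) = (3 + (-4)²)*h + H = (3 + 16)*h + H = 19*h + H = H + 19*h)
(-Y(-2, 2))³ = (-(2 + 19*(-2)))³ = (-(2 - 38))³ = (-1*(-36))³ = 36³ = 46656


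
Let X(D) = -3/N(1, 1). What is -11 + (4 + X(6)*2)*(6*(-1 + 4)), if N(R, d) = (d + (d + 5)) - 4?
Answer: 25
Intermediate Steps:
N(R, d) = 1 + 2*d (N(R, d) = (d + (5 + d)) - 4 = (5 + 2*d) - 4 = 1 + 2*d)
X(D) = -1 (X(D) = -3/(1 + 2*1) = -3/(1 + 2) = -3/3 = -3*⅓ = -1)
-11 + (4 + X(6)*2)*(6*(-1 + 4)) = -11 + (4 - 1*2)*(6*(-1 + 4)) = -11 + (4 - 2)*(6*3) = -11 + 2*18 = -11 + 36 = 25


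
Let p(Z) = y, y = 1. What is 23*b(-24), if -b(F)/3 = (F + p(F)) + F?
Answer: 3243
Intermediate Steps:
p(Z) = 1
b(F) = -3 - 6*F (b(F) = -3*((F + 1) + F) = -3*((1 + F) + F) = -3*(1 + 2*F) = -3 - 6*F)
23*b(-24) = 23*(-3 - 6*(-24)) = 23*(-3 + 144) = 23*141 = 3243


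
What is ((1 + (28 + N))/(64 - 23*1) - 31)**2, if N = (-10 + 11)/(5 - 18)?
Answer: 260725609/284089 ≈ 917.76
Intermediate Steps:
N = -1/13 (N = 1/(-13) = 1*(-1/13) = -1/13 ≈ -0.076923)
((1 + (28 + N))/(64 - 23*1) - 31)**2 = ((1 + (28 - 1/13))/(64 - 23*1) - 31)**2 = ((1 + 363/13)/(64 - 23) - 31)**2 = ((376/13)/41 - 31)**2 = ((376/13)*(1/41) - 31)**2 = (376/533 - 31)**2 = (-16147/533)**2 = 260725609/284089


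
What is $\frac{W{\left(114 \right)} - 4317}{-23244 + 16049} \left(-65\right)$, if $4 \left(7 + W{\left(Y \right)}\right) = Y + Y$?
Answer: $- \frac{55471}{1439} \approx -38.548$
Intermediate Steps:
$W{\left(Y \right)} = -7 + \frac{Y}{2}$ ($W{\left(Y \right)} = -7 + \frac{Y + Y}{4} = -7 + \frac{2 Y}{4} = -7 + \frac{Y}{2}$)
$\frac{W{\left(114 \right)} - 4317}{-23244 + 16049} \left(-65\right) = \frac{\left(-7 + \frac{1}{2} \cdot 114\right) - 4317}{-23244 + 16049} \left(-65\right) = \frac{\left(-7 + 57\right) - 4317}{-7195} \left(-65\right) = \left(50 - 4317\right) \left(- \frac{1}{7195}\right) \left(-65\right) = \left(-4267\right) \left(- \frac{1}{7195}\right) \left(-65\right) = \frac{4267}{7195} \left(-65\right) = - \frac{55471}{1439}$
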